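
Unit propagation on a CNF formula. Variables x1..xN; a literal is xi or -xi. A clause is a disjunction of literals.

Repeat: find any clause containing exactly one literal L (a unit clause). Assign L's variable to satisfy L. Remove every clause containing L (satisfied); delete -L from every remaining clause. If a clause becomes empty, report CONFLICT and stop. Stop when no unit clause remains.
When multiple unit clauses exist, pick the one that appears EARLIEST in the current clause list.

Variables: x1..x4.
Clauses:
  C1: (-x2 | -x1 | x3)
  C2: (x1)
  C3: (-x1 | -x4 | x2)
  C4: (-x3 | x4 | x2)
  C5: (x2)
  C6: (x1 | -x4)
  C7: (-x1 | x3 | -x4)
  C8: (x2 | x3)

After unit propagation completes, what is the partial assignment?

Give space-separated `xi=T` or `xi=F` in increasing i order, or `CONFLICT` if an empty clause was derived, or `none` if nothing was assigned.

unit clause [1] forces x1=T; simplify:
  drop -1 from [-2, -1, 3] -> [-2, 3]
  drop -1 from [-1, -4, 2] -> [-4, 2]
  drop -1 from [-1, 3, -4] -> [3, -4]
  satisfied 2 clause(s); 6 remain; assigned so far: [1]
unit clause [2] forces x2=T; simplify:
  drop -2 from [-2, 3] -> [3]
  satisfied 4 clause(s); 2 remain; assigned so far: [1, 2]
unit clause [3] forces x3=T; simplify:
  satisfied 2 clause(s); 0 remain; assigned so far: [1, 2, 3]

Answer: x1=T x2=T x3=T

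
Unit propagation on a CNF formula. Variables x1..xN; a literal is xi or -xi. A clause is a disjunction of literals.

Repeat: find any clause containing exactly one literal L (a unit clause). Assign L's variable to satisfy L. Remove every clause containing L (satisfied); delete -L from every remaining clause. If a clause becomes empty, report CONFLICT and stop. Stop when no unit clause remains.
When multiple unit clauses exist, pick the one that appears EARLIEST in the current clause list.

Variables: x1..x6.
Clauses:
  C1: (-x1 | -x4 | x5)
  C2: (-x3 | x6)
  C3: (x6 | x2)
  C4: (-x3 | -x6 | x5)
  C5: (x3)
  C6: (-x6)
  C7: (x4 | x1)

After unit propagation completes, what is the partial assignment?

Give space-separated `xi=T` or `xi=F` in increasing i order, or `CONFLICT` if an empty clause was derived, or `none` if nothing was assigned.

unit clause [3] forces x3=T; simplify:
  drop -3 from [-3, 6] -> [6]
  drop -3 from [-3, -6, 5] -> [-6, 5]
  satisfied 1 clause(s); 6 remain; assigned so far: [3]
unit clause [6] forces x6=T; simplify:
  drop -6 from [-6, 5] -> [5]
  drop -6 from [-6] -> [] (empty!)
  satisfied 2 clause(s); 4 remain; assigned so far: [3, 6]
CONFLICT (empty clause)

Answer: CONFLICT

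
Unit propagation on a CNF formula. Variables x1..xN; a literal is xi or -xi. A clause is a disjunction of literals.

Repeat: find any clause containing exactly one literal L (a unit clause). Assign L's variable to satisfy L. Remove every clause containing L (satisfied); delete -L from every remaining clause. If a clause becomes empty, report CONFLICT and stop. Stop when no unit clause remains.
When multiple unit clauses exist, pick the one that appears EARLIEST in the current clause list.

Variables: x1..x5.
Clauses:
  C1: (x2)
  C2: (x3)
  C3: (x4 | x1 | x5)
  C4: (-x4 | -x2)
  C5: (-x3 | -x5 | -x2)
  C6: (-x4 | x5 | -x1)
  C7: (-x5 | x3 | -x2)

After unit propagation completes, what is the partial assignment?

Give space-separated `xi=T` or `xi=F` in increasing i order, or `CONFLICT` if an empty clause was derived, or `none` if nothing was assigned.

Answer: x1=T x2=T x3=T x4=F x5=F

Derivation:
unit clause [2] forces x2=T; simplify:
  drop -2 from [-4, -2] -> [-4]
  drop -2 from [-3, -5, -2] -> [-3, -5]
  drop -2 from [-5, 3, -2] -> [-5, 3]
  satisfied 1 clause(s); 6 remain; assigned so far: [2]
unit clause [3] forces x3=T; simplify:
  drop -3 from [-3, -5] -> [-5]
  satisfied 2 clause(s); 4 remain; assigned so far: [2, 3]
unit clause [-4] forces x4=F; simplify:
  drop 4 from [4, 1, 5] -> [1, 5]
  satisfied 2 clause(s); 2 remain; assigned so far: [2, 3, 4]
unit clause [-5] forces x5=F; simplify:
  drop 5 from [1, 5] -> [1]
  satisfied 1 clause(s); 1 remain; assigned so far: [2, 3, 4, 5]
unit clause [1] forces x1=T; simplify:
  satisfied 1 clause(s); 0 remain; assigned so far: [1, 2, 3, 4, 5]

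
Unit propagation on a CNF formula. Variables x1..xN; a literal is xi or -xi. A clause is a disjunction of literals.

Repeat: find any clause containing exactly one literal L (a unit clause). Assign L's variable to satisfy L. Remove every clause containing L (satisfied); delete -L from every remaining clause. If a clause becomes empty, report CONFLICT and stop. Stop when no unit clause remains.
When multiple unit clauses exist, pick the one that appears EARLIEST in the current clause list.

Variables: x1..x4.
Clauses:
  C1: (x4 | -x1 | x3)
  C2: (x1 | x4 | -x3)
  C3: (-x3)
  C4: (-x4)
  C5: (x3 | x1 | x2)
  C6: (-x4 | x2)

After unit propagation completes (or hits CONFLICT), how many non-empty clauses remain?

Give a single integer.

Answer: 0

Derivation:
unit clause [-3] forces x3=F; simplify:
  drop 3 from [4, -1, 3] -> [4, -1]
  drop 3 from [3, 1, 2] -> [1, 2]
  satisfied 2 clause(s); 4 remain; assigned so far: [3]
unit clause [-4] forces x4=F; simplify:
  drop 4 from [4, -1] -> [-1]
  satisfied 2 clause(s); 2 remain; assigned so far: [3, 4]
unit clause [-1] forces x1=F; simplify:
  drop 1 from [1, 2] -> [2]
  satisfied 1 clause(s); 1 remain; assigned so far: [1, 3, 4]
unit clause [2] forces x2=T; simplify:
  satisfied 1 clause(s); 0 remain; assigned so far: [1, 2, 3, 4]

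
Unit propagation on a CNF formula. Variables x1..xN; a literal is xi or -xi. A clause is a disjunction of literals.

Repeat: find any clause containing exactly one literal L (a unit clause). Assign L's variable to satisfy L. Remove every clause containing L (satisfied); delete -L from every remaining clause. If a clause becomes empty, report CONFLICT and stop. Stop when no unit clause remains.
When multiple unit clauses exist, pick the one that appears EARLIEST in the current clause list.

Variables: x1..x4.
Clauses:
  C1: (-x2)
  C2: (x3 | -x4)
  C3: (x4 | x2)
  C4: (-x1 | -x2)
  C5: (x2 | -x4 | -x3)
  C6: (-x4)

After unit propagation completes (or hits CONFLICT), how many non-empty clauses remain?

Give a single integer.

unit clause [-2] forces x2=F; simplify:
  drop 2 from [4, 2] -> [4]
  drop 2 from [2, -4, -3] -> [-4, -3]
  satisfied 2 clause(s); 4 remain; assigned so far: [2]
unit clause [4] forces x4=T; simplify:
  drop -4 from [3, -4] -> [3]
  drop -4 from [-4, -3] -> [-3]
  drop -4 from [-4] -> [] (empty!)
  satisfied 1 clause(s); 3 remain; assigned so far: [2, 4]
CONFLICT (empty clause)

Answer: 2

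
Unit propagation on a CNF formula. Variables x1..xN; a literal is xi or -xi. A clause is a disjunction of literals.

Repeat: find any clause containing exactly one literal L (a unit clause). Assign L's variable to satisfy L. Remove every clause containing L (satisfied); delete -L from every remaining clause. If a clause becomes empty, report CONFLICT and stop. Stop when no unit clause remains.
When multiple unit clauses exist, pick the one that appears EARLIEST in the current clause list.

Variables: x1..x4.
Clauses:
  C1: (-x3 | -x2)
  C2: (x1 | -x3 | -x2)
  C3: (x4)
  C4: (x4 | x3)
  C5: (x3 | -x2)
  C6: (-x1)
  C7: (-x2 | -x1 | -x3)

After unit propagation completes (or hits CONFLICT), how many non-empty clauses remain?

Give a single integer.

Answer: 3

Derivation:
unit clause [4] forces x4=T; simplify:
  satisfied 2 clause(s); 5 remain; assigned so far: [4]
unit clause [-1] forces x1=F; simplify:
  drop 1 from [1, -3, -2] -> [-3, -2]
  satisfied 2 clause(s); 3 remain; assigned so far: [1, 4]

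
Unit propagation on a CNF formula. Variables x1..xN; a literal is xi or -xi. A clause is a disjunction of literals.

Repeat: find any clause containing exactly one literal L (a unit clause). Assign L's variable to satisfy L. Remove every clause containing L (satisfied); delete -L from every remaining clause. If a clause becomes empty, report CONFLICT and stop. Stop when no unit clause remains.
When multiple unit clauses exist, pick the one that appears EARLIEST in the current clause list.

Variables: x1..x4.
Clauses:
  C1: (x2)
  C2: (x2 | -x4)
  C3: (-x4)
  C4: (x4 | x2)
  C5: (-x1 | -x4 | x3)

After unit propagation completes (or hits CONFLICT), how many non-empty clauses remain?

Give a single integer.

unit clause [2] forces x2=T; simplify:
  satisfied 3 clause(s); 2 remain; assigned so far: [2]
unit clause [-4] forces x4=F; simplify:
  satisfied 2 clause(s); 0 remain; assigned so far: [2, 4]

Answer: 0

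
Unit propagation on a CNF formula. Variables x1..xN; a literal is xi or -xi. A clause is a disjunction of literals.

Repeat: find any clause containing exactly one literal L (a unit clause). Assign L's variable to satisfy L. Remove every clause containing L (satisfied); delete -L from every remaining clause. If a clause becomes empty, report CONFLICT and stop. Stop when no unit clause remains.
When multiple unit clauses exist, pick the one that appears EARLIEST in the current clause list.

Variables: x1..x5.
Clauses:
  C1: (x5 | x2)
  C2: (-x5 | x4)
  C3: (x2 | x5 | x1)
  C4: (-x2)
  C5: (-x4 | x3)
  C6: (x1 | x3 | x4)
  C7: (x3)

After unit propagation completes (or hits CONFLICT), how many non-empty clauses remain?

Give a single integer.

Answer: 0

Derivation:
unit clause [-2] forces x2=F; simplify:
  drop 2 from [5, 2] -> [5]
  drop 2 from [2, 5, 1] -> [5, 1]
  satisfied 1 clause(s); 6 remain; assigned so far: [2]
unit clause [5] forces x5=T; simplify:
  drop -5 from [-5, 4] -> [4]
  satisfied 2 clause(s); 4 remain; assigned so far: [2, 5]
unit clause [4] forces x4=T; simplify:
  drop -4 from [-4, 3] -> [3]
  satisfied 2 clause(s); 2 remain; assigned so far: [2, 4, 5]
unit clause [3] forces x3=T; simplify:
  satisfied 2 clause(s); 0 remain; assigned so far: [2, 3, 4, 5]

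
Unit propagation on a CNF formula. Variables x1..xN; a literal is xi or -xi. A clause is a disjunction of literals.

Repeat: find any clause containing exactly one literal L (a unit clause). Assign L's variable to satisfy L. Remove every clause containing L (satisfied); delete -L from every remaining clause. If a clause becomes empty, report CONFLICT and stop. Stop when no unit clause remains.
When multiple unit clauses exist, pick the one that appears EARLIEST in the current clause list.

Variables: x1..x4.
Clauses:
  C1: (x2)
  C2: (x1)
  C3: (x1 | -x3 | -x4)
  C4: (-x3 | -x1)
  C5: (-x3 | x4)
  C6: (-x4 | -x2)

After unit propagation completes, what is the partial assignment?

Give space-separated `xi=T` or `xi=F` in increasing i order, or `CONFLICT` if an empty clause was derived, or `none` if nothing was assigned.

Answer: x1=T x2=T x3=F x4=F

Derivation:
unit clause [2] forces x2=T; simplify:
  drop -2 from [-4, -2] -> [-4]
  satisfied 1 clause(s); 5 remain; assigned so far: [2]
unit clause [1] forces x1=T; simplify:
  drop -1 from [-3, -1] -> [-3]
  satisfied 2 clause(s); 3 remain; assigned so far: [1, 2]
unit clause [-3] forces x3=F; simplify:
  satisfied 2 clause(s); 1 remain; assigned so far: [1, 2, 3]
unit clause [-4] forces x4=F; simplify:
  satisfied 1 clause(s); 0 remain; assigned so far: [1, 2, 3, 4]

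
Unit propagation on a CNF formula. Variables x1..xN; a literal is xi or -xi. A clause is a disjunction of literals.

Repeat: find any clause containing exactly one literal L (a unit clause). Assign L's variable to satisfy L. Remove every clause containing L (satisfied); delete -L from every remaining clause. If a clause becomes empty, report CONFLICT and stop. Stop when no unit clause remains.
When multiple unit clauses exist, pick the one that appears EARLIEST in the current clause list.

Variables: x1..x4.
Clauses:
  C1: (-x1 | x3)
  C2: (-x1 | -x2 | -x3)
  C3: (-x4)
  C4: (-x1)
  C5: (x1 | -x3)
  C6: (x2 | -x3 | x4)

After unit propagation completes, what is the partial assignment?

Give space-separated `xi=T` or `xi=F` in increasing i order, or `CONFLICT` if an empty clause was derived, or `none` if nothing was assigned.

unit clause [-4] forces x4=F; simplify:
  drop 4 from [2, -3, 4] -> [2, -3]
  satisfied 1 clause(s); 5 remain; assigned so far: [4]
unit clause [-1] forces x1=F; simplify:
  drop 1 from [1, -3] -> [-3]
  satisfied 3 clause(s); 2 remain; assigned so far: [1, 4]
unit clause [-3] forces x3=F; simplify:
  satisfied 2 clause(s); 0 remain; assigned so far: [1, 3, 4]

Answer: x1=F x3=F x4=F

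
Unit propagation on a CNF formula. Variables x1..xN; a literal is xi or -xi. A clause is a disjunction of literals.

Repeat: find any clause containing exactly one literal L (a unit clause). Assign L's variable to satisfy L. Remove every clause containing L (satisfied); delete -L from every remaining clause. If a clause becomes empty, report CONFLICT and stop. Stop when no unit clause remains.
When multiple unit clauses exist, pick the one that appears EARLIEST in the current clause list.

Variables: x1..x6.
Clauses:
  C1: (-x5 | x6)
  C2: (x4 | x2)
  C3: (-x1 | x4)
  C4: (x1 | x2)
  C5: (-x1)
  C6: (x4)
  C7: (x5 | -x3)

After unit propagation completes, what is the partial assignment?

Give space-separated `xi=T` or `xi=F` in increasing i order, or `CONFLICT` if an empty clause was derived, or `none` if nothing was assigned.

Answer: x1=F x2=T x4=T

Derivation:
unit clause [-1] forces x1=F; simplify:
  drop 1 from [1, 2] -> [2]
  satisfied 2 clause(s); 5 remain; assigned so far: [1]
unit clause [2] forces x2=T; simplify:
  satisfied 2 clause(s); 3 remain; assigned so far: [1, 2]
unit clause [4] forces x4=T; simplify:
  satisfied 1 clause(s); 2 remain; assigned so far: [1, 2, 4]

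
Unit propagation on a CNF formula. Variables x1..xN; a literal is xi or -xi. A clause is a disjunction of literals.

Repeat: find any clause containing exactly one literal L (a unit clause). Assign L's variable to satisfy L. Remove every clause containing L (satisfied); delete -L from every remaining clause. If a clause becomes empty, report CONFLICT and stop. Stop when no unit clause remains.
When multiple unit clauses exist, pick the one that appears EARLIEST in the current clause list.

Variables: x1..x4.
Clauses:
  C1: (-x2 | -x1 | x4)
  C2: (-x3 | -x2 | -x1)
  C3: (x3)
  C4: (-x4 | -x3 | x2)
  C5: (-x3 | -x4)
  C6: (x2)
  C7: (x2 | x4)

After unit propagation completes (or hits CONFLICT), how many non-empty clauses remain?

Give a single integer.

Answer: 0

Derivation:
unit clause [3] forces x3=T; simplify:
  drop -3 from [-3, -2, -1] -> [-2, -1]
  drop -3 from [-4, -3, 2] -> [-4, 2]
  drop -3 from [-3, -4] -> [-4]
  satisfied 1 clause(s); 6 remain; assigned so far: [3]
unit clause [-4] forces x4=F; simplify:
  drop 4 from [-2, -1, 4] -> [-2, -1]
  drop 4 from [2, 4] -> [2]
  satisfied 2 clause(s); 4 remain; assigned so far: [3, 4]
unit clause [2] forces x2=T; simplify:
  drop -2 from [-2, -1] -> [-1]
  drop -2 from [-2, -1] -> [-1]
  satisfied 2 clause(s); 2 remain; assigned so far: [2, 3, 4]
unit clause [-1] forces x1=F; simplify:
  satisfied 2 clause(s); 0 remain; assigned so far: [1, 2, 3, 4]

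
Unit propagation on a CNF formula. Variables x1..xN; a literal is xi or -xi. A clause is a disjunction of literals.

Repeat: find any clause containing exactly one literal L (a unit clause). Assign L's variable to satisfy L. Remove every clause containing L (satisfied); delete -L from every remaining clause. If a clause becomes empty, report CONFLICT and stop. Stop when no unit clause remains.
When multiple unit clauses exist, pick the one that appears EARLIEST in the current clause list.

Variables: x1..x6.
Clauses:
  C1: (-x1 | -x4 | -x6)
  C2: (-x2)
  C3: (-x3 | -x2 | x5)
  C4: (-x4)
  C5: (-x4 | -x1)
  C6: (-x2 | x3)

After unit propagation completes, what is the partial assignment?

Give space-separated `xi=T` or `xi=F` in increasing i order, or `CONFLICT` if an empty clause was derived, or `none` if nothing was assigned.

unit clause [-2] forces x2=F; simplify:
  satisfied 3 clause(s); 3 remain; assigned so far: [2]
unit clause [-4] forces x4=F; simplify:
  satisfied 3 clause(s); 0 remain; assigned so far: [2, 4]

Answer: x2=F x4=F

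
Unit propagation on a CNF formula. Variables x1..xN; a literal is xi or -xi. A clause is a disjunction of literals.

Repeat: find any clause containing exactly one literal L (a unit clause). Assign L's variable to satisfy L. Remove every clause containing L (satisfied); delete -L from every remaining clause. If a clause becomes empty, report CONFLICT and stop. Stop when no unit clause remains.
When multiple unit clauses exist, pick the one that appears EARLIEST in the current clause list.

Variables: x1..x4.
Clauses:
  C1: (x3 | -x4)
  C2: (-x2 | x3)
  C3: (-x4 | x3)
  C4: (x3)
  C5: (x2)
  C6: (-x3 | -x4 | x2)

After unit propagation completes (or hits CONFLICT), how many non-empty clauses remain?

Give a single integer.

unit clause [3] forces x3=T; simplify:
  drop -3 from [-3, -4, 2] -> [-4, 2]
  satisfied 4 clause(s); 2 remain; assigned so far: [3]
unit clause [2] forces x2=T; simplify:
  satisfied 2 clause(s); 0 remain; assigned so far: [2, 3]

Answer: 0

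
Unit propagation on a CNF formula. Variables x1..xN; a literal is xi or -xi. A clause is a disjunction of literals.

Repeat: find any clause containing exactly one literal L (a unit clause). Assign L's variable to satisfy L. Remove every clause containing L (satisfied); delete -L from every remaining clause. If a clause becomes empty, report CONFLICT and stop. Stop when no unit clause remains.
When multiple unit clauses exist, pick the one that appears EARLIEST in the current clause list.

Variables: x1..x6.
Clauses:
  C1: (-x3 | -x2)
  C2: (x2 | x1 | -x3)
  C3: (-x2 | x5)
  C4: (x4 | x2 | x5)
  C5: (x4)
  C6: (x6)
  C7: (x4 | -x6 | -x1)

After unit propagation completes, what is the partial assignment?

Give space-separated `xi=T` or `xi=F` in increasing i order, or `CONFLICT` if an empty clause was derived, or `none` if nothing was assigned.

unit clause [4] forces x4=T; simplify:
  satisfied 3 clause(s); 4 remain; assigned so far: [4]
unit clause [6] forces x6=T; simplify:
  satisfied 1 clause(s); 3 remain; assigned so far: [4, 6]

Answer: x4=T x6=T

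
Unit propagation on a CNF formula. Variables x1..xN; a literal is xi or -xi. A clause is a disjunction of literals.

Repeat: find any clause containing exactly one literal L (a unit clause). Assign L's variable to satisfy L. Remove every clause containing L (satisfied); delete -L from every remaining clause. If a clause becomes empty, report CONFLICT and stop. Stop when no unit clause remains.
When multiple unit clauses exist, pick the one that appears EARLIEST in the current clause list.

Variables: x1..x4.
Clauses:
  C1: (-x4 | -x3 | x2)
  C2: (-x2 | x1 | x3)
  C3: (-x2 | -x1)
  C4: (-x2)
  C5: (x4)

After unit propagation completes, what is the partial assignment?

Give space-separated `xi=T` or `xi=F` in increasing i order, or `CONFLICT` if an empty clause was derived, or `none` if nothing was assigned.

unit clause [-2] forces x2=F; simplify:
  drop 2 from [-4, -3, 2] -> [-4, -3]
  satisfied 3 clause(s); 2 remain; assigned so far: [2]
unit clause [4] forces x4=T; simplify:
  drop -4 from [-4, -3] -> [-3]
  satisfied 1 clause(s); 1 remain; assigned so far: [2, 4]
unit clause [-3] forces x3=F; simplify:
  satisfied 1 clause(s); 0 remain; assigned so far: [2, 3, 4]

Answer: x2=F x3=F x4=T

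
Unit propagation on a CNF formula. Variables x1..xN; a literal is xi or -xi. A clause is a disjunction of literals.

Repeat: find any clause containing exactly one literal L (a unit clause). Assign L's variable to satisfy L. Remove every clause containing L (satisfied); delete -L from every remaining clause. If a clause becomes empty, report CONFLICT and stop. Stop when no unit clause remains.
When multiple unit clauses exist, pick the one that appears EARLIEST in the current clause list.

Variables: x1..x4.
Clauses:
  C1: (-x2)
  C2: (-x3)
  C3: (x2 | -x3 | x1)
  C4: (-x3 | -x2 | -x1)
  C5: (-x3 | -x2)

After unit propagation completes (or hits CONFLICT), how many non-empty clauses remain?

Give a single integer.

unit clause [-2] forces x2=F; simplify:
  drop 2 from [2, -3, 1] -> [-3, 1]
  satisfied 3 clause(s); 2 remain; assigned so far: [2]
unit clause [-3] forces x3=F; simplify:
  satisfied 2 clause(s); 0 remain; assigned so far: [2, 3]

Answer: 0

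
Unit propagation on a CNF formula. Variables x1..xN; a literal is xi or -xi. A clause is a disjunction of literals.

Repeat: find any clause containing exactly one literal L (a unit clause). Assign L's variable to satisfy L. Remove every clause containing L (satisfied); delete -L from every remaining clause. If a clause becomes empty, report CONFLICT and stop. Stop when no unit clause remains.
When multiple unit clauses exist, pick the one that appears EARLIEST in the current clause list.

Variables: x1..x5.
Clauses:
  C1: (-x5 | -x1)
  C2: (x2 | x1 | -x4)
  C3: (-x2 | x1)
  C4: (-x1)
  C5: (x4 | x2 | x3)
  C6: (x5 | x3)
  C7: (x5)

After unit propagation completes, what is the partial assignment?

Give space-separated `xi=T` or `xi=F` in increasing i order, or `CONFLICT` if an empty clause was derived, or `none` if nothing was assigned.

unit clause [-1] forces x1=F; simplify:
  drop 1 from [2, 1, -4] -> [2, -4]
  drop 1 from [-2, 1] -> [-2]
  satisfied 2 clause(s); 5 remain; assigned so far: [1]
unit clause [-2] forces x2=F; simplify:
  drop 2 from [2, -4] -> [-4]
  drop 2 from [4, 2, 3] -> [4, 3]
  satisfied 1 clause(s); 4 remain; assigned so far: [1, 2]
unit clause [-4] forces x4=F; simplify:
  drop 4 from [4, 3] -> [3]
  satisfied 1 clause(s); 3 remain; assigned so far: [1, 2, 4]
unit clause [3] forces x3=T; simplify:
  satisfied 2 clause(s); 1 remain; assigned so far: [1, 2, 3, 4]
unit clause [5] forces x5=T; simplify:
  satisfied 1 clause(s); 0 remain; assigned so far: [1, 2, 3, 4, 5]

Answer: x1=F x2=F x3=T x4=F x5=T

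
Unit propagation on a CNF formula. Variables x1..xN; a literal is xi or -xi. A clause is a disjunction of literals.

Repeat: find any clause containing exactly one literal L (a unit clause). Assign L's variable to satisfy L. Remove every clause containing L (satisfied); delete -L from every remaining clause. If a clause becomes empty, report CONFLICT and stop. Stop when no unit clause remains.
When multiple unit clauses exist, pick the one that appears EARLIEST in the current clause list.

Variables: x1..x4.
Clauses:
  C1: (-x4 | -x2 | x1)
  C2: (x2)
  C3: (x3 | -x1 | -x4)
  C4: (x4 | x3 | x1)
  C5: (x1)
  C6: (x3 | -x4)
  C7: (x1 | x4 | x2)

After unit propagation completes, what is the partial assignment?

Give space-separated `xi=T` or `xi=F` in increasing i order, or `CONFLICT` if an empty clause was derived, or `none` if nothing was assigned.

Answer: x1=T x2=T

Derivation:
unit clause [2] forces x2=T; simplify:
  drop -2 from [-4, -2, 1] -> [-4, 1]
  satisfied 2 clause(s); 5 remain; assigned so far: [2]
unit clause [1] forces x1=T; simplify:
  drop -1 from [3, -1, -4] -> [3, -4]
  satisfied 3 clause(s); 2 remain; assigned so far: [1, 2]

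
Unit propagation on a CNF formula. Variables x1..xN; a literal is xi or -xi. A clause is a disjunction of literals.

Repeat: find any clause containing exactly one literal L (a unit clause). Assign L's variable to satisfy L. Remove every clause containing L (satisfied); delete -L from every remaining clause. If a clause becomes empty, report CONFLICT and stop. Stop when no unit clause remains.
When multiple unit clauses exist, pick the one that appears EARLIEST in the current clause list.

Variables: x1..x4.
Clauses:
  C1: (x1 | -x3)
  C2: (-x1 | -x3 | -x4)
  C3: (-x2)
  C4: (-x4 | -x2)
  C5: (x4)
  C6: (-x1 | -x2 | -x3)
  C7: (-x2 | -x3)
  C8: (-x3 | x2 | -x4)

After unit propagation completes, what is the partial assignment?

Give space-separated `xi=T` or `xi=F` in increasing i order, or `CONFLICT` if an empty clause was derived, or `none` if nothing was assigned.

unit clause [-2] forces x2=F; simplify:
  drop 2 from [-3, 2, -4] -> [-3, -4]
  satisfied 4 clause(s); 4 remain; assigned so far: [2]
unit clause [4] forces x4=T; simplify:
  drop -4 from [-1, -3, -4] -> [-1, -3]
  drop -4 from [-3, -4] -> [-3]
  satisfied 1 clause(s); 3 remain; assigned so far: [2, 4]
unit clause [-3] forces x3=F; simplify:
  satisfied 3 clause(s); 0 remain; assigned so far: [2, 3, 4]

Answer: x2=F x3=F x4=T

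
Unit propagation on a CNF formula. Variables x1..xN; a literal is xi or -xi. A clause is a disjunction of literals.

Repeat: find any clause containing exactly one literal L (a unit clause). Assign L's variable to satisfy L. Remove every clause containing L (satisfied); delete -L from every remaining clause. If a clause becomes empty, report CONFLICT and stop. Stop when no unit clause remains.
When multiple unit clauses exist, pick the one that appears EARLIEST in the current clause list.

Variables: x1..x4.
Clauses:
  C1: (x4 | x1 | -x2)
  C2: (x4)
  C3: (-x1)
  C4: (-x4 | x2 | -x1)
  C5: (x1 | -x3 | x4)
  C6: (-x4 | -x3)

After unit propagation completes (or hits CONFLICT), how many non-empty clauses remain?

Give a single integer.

unit clause [4] forces x4=T; simplify:
  drop -4 from [-4, 2, -1] -> [2, -1]
  drop -4 from [-4, -3] -> [-3]
  satisfied 3 clause(s); 3 remain; assigned so far: [4]
unit clause [-1] forces x1=F; simplify:
  satisfied 2 clause(s); 1 remain; assigned so far: [1, 4]
unit clause [-3] forces x3=F; simplify:
  satisfied 1 clause(s); 0 remain; assigned so far: [1, 3, 4]

Answer: 0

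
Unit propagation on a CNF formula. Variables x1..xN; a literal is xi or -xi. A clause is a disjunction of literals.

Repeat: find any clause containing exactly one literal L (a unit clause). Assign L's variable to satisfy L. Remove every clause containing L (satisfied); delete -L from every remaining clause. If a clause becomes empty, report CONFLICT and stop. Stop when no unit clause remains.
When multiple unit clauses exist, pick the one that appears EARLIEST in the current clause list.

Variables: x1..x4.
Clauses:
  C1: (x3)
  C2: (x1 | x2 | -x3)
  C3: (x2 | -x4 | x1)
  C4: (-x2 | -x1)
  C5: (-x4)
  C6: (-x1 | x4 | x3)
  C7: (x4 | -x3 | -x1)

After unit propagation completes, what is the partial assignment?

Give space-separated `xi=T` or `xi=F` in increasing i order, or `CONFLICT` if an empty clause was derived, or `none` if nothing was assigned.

unit clause [3] forces x3=T; simplify:
  drop -3 from [1, 2, -3] -> [1, 2]
  drop -3 from [4, -3, -1] -> [4, -1]
  satisfied 2 clause(s); 5 remain; assigned so far: [3]
unit clause [-4] forces x4=F; simplify:
  drop 4 from [4, -1] -> [-1]
  satisfied 2 clause(s); 3 remain; assigned so far: [3, 4]
unit clause [-1] forces x1=F; simplify:
  drop 1 from [1, 2] -> [2]
  satisfied 2 clause(s); 1 remain; assigned so far: [1, 3, 4]
unit clause [2] forces x2=T; simplify:
  satisfied 1 clause(s); 0 remain; assigned so far: [1, 2, 3, 4]

Answer: x1=F x2=T x3=T x4=F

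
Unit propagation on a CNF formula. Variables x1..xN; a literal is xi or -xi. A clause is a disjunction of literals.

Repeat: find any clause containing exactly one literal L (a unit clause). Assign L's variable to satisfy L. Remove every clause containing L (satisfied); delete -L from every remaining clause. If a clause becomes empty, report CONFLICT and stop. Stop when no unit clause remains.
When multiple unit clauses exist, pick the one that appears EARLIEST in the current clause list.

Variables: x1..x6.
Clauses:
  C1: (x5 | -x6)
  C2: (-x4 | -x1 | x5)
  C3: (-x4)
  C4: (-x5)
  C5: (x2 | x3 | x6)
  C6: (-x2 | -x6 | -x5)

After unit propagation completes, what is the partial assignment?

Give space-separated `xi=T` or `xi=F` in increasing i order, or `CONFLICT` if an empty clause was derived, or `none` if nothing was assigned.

Answer: x4=F x5=F x6=F

Derivation:
unit clause [-4] forces x4=F; simplify:
  satisfied 2 clause(s); 4 remain; assigned so far: [4]
unit clause [-5] forces x5=F; simplify:
  drop 5 from [5, -6] -> [-6]
  satisfied 2 clause(s); 2 remain; assigned so far: [4, 5]
unit clause [-6] forces x6=F; simplify:
  drop 6 from [2, 3, 6] -> [2, 3]
  satisfied 1 clause(s); 1 remain; assigned so far: [4, 5, 6]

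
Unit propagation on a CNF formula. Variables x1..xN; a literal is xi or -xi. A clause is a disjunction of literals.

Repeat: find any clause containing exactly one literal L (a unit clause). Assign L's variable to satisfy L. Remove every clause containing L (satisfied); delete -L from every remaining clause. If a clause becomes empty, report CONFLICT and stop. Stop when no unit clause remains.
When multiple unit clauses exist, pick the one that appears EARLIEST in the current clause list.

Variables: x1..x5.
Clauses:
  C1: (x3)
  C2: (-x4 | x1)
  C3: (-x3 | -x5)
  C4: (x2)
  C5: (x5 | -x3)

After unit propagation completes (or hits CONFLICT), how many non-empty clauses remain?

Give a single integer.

Answer: 2

Derivation:
unit clause [3] forces x3=T; simplify:
  drop -3 from [-3, -5] -> [-5]
  drop -3 from [5, -3] -> [5]
  satisfied 1 clause(s); 4 remain; assigned so far: [3]
unit clause [-5] forces x5=F; simplify:
  drop 5 from [5] -> [] (empty!)
  satisfied 1 clause(s); 3 remain; assigned so far: [3, 5]
CONFLICT (empty clause)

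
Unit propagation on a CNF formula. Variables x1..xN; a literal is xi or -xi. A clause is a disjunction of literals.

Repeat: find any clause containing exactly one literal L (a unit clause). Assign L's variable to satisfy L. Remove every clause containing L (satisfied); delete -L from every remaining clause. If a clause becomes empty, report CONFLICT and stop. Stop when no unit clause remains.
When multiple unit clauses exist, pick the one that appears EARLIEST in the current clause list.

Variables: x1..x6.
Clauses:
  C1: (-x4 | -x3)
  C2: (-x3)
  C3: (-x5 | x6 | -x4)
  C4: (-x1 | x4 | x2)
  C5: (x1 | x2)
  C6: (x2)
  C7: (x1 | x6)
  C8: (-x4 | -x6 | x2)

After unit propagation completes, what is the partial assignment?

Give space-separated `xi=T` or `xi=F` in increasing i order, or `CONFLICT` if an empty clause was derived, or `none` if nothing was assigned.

unit clause [-3] forces x3=F; simplify:
  satisfied 2 clause(s); 6 remain; assigned so far: [3]
unit clause [2] forces x2=T; simplify:
  satisfied 4 clause(s); 2 remain; assigned so far: [2, 3]

Answer: x2=T x3=F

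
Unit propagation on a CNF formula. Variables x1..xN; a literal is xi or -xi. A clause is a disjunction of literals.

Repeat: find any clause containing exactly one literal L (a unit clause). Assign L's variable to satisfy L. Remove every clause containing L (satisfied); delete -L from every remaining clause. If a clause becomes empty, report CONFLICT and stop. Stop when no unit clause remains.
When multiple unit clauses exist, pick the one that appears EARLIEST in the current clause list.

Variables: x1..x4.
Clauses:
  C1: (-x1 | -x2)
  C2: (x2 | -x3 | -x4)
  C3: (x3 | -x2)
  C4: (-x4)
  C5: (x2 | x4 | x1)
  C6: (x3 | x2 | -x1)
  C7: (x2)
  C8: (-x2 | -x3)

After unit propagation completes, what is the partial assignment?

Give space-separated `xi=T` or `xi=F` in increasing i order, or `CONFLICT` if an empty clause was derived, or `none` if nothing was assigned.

unit clause [-4] forces x4=F; simplify:
  drop 4 from [2, 4, 1] -> [2, 1]
  satisfied 2 clause(s); 6 remain; assigned so far: [4]
unit clause [2] forces x2=T; simplify:
  drop -2 from [-1, -2] -> [-1]
  drop -2 from [3, -2] -> [3]
  drop -2 from [-2, -3] -> [-3]
  satisfied 3 clause(s); 3 remain; assigned so far: [2, 4]
unit clause [-1] forces x1=F; simplify:
  satisfied 1 clause(s); 2 remain; assigned so far: [1, 2, 4]
unit clause [3] forces x3=T; simplify:
  drop -3 from [-3] -> [] (empty!)
  satisfied 1 clause(s); 1 remain; assigned so far: [1, 2, 3, 4]
CONFLICT (empty clause)

Answer: CONFLICT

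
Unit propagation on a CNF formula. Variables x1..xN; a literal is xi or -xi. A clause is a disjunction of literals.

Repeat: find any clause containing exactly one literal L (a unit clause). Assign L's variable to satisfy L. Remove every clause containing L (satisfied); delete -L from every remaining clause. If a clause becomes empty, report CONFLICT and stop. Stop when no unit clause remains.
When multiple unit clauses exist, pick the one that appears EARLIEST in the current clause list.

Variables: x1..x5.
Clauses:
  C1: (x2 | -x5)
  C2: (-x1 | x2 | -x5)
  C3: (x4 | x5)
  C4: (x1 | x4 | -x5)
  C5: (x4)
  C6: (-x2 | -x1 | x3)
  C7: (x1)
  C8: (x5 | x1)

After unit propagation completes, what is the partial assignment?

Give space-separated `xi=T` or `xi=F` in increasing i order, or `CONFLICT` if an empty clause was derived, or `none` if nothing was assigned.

unit clause [4] forces x4=T; simplify:
  satisfied 3 clause(s); 5 remain; assigned so far: [4]
unit clause [1] forces x1=T; simplify:
  drop -1 from [-1, 2, -5] -> [2, -5]
  drop -1 from [-2, -1, 3] -> [-2, 3]
  satisfied 2 clause(s); 3 remain; assigned so far: [1, 4]

Answer: x1=T x4=T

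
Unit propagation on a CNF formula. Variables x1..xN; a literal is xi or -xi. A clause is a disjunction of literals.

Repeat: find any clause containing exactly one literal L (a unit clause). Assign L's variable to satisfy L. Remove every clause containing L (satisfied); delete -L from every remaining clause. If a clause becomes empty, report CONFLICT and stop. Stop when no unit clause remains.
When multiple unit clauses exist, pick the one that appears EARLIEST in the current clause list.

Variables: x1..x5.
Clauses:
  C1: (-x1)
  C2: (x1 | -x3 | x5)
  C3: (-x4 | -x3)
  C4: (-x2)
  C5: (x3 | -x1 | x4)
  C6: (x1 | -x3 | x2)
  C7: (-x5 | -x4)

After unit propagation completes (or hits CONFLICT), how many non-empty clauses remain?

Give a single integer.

unit clause [-1] forces x1=F; simplify:
  drop 1 from [1, -3, 5] -> [-3, 5]
  drop 1 from [1, -3, 2] -> [-3, 2]
  satisfied 2 clause(s); 5 remain; assigned so far: [1]
unit clause [-2] forces x2=F; simplify:
  drop 2 from [-3, 2] -> [-3]
  satisfied 1 clause(s); 4 remain; assigned so far: [1, 2]
unit clause [-3] forces x3=F; simplify:
  satisfied 3 clause(s); 1 remain; assigned so far: [1, 2, 3]

Answer: 1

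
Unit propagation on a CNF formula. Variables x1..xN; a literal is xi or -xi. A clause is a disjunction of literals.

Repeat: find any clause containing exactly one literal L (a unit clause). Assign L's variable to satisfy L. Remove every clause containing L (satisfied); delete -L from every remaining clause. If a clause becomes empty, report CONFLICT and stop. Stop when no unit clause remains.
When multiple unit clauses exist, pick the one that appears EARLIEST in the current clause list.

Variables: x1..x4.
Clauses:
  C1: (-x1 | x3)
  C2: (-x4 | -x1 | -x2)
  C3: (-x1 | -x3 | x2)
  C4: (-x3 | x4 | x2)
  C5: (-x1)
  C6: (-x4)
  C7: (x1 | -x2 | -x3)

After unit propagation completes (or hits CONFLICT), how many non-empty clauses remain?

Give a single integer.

Answer: 2

Derivation:
unit clause [-1] forces x1=F; simplify:
  drop 1 from [1, -2, -3] -> [-2, -3]
  satisfied 4 clause(s); 3 remain; assigned so far: [1]
unit clause [-4] forces x4=F; simplify:
  drop 4 from [-3, 4, 2] -> [-3, 2]
  satisfied 1 clause(s); 2 remain; assigned so far: [1, 4]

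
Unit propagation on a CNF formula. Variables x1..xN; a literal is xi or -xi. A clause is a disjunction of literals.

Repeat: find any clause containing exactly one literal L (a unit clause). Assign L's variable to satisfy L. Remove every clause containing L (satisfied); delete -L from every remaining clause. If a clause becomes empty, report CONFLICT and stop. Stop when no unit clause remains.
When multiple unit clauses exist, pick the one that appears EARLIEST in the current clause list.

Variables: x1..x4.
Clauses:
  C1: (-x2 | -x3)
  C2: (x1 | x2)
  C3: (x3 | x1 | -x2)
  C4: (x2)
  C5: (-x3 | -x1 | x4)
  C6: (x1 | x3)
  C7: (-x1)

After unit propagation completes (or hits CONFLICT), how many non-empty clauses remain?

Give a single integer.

unit clause [2] forces x2=T; simplify:
  drop -2 from [-2, -3] -> [-3]
  drop -2 from [3, 1, -2] -> [3, 1]
  satisfied 2 clause(s); 5 remain; assigned so far: [2]
unit clause [-3] forces x3=F; simplify:
  drop 3 from [3, 1] -> [1]
  drop 3 from [1, 3] -> [1]
  satisfied 2 clause(s); 3 remain; assigned so far: [2, 3]
unit clause [1] forces x1=T; simplify:
  drop -1 from [-1] -> [] (empty!)
  satisfied 2 clause(s); 1 remain; assigned so far: [1, 2, 3]
CONFLICT (empty clause)

Answer: 0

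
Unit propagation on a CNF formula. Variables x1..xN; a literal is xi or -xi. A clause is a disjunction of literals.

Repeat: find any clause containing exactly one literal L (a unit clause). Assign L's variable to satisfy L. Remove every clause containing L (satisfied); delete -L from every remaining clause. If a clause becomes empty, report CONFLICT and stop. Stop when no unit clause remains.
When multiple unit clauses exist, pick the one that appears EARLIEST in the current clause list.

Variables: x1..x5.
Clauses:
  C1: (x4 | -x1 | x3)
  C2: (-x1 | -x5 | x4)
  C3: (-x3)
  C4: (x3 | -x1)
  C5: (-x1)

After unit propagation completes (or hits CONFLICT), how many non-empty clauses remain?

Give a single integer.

Answer: 0

Derivation:
unit clause [-3] forces x3=F; simplify:
  drop 3 from [4, -1, 3] -> [4, -1]
  drop 3 from [3, -1] -> [-1]
  satisfied 1 clause(s); 4 remain; assigned so far: [3]
unit clause [-1] forces x1=F; simplify:
  satisfied 4 clause(s); 0 remain; assigned so far: [1, 3]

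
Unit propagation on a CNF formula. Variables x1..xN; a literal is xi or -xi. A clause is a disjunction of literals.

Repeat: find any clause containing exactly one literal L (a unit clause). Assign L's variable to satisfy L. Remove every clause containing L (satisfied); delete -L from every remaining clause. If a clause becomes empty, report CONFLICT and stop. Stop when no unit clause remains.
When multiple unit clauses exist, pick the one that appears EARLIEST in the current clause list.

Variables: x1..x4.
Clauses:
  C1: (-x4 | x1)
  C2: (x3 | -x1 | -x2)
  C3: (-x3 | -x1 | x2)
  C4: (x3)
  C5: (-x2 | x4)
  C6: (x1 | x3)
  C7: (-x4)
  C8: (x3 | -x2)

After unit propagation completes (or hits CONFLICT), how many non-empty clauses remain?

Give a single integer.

unit clause [3] forces x3=T; simplify:
  drop -3 from [-3, -1, 2] -> [-1, 2]
  satisfied 4 clause(s); 4 remain; assigned so far: [3]
unit clause [-4] forces x4=F; simplify:
  drop 4 from [-2, 4] -> [-2]
  satisfied 2 clause(s); 2 remain; assigned so far: [3, 4]
unit clause [-2] forces x2=F; simplify:
  drop 2 from [-1, 2] -> [-1]
  satisfied 1 clause(s); 1 remain; assigned so far: [2, 3, 4]
unit clause [-1] forces x1=F; simplify:
  satisfied 1 clause(s); 0 remain; assigned so far: [1, 2, 3, 4]

Answer: 0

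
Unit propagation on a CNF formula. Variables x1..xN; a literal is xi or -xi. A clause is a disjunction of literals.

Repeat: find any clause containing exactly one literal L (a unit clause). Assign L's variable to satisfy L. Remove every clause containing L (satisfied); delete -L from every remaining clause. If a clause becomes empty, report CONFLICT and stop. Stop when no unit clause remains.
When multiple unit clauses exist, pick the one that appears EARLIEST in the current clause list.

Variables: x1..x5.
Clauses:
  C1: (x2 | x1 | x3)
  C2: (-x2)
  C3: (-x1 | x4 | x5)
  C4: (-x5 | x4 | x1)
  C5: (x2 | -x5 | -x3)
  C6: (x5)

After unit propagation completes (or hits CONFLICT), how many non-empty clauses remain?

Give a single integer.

unit clause [-2] forces x2=F; simplify:
  drop 2 from [2, 1, 3] -> [1, 3]
  drop 2 from [2, -5, -3] -> [-5, -3]
  satisfied 1 clause(s); 5 remain; assigned so far: [2]
unit clause [5] forces x5=T; simplify:
  drop -5 from [-5, 4, 1] -> [4, 1]
  drop -5 from [-5, -3] -> [-3]
  satisfied 2 clause(s); 3 remain; assigned so far: [2, 5]
unit clause [-3] forces x3=F; simplify:
  drop 3 from [1, 3] -> [1]
  satisfied 1 clause(s); 2 remain; assigned so far: [2, 3, 5]
unit clause [1] forces x1=T; simplify:
  satisfied 2 clause(s); 0 remain; assigned so far: [1, 2, 3, 5]

Answer: 0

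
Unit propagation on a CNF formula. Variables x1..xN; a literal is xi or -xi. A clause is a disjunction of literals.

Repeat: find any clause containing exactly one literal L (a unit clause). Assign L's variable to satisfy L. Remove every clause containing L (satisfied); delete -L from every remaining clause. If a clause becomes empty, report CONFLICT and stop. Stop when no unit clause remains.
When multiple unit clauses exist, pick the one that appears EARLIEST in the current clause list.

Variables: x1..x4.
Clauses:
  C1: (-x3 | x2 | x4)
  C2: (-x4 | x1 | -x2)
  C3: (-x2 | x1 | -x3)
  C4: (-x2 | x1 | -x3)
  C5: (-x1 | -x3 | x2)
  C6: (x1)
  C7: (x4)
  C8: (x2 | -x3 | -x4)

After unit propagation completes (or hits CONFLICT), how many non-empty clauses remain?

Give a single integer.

unit clause [1] forces x1=T; simplify:
  drop -1 from [-1, -3, 2] -> [-3, 2]
  satisfied 4 clause(s); 4 remain; assigned so far: [1]
unit clause [4] forces x4=T; simplify:
  drop -4 from [2, -3, -4] -> [2, -3]
  satisfied 2 clause(s); 2 remain; assigned so far: [1, 4]

Answer: 2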